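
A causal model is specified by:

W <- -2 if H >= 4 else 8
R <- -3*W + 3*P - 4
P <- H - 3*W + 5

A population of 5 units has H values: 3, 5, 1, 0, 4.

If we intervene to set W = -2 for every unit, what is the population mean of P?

Under do(W=-2), W's equation is replaced by W=-2 for every unit. Per-unit P: 14, 16, 12, 11, 15. Mean = 13.6.

13.6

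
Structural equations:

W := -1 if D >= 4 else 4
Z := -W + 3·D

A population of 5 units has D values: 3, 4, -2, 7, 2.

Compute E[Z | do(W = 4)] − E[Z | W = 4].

The intervention sets W=4 in all 5 units regardless of D. Recomputing Z per unit gives 5, 8, -10, 17, 2; average 4.4.
E[Z|W=4] averages over only the 3 units with W=4 (D = 3, -2, 2): Z = 5, -10, 2, mean -1.
Difference = 4.4 − (-1) = 5.4.

5.4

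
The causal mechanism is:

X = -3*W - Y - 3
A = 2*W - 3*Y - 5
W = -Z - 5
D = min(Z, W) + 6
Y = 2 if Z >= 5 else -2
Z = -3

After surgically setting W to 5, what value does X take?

-16

Under do(W=5), the mechanism W = -Z - 5 is discarded; W is fixed at 5.
Y = 2 if Z >= 5 else -2  [with Z=-3]  = -2
X = -3*W - Y - 3  [with W=5, Y=-2]  = -16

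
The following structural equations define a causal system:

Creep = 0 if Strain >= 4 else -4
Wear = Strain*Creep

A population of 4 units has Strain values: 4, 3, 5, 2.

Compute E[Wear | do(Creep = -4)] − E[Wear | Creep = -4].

do(Creep=-4) breaks Creep's dependence on Strain. With Creep=-4 fixed, Wear across the units is -16, -12, -20, -8, mean -14.
Observing Creep=-4 restricts to units where Creep's equation naturally yields -4: Strain ∈ {3, 2}. In that subpopulation Wear = -12, -8, mean -10.
Difference = -14 − (-10) = -4.

-4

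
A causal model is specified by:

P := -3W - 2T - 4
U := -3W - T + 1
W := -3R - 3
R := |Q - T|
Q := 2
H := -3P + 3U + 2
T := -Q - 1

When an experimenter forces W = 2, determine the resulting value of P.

-4

Under do(W=2), the mechanism W := -3R - 3 is discarded; W is fixed at 2.
T = -Q - 1  [with Q=2]  = -3
P = -3W - 2T - 4  [with W=2, T=-3]  = -4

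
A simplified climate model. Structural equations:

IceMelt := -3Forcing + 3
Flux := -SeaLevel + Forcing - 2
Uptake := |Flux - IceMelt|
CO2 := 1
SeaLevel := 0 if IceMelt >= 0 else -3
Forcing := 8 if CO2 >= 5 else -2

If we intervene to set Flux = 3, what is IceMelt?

9

do(Flux=3) replaces the equation Flux := -SeaLevel + Forcing - 2 with the constant Flux = 3.
IceMelt is not downstream of the intervention, so its value is determined by the original equations.
Forcing = 8 if CO2 >= 5 else -2  [with CO2=1]  = -2
IceMelt = -3Forcing + 3  [with Forcing=-2]  = 9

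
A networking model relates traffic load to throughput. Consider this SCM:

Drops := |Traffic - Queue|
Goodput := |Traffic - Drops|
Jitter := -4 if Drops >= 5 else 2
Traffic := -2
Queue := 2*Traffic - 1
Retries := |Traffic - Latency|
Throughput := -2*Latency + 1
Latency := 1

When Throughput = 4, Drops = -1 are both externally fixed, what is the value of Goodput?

The joint intervention fixes Throughput = 4, Drops = -1, removing each variable's own equation.
Goodput = |Traffic - Drops|  [with Traffic=-2, Drops=-1]  = 1

1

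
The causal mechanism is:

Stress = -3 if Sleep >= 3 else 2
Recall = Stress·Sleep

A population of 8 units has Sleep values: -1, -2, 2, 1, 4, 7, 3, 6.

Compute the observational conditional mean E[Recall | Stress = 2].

0

E[Recall|Stress=2] averages over only the 4 units with Stress=2 (Sleep = -1, -2, 2, 1): Recall = -2, -4, 4, 2, mean 0.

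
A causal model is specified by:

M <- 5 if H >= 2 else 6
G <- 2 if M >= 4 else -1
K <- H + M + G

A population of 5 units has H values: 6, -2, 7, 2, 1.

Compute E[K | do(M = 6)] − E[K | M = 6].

Every unit gets M=6 under the intervention. K values become 14, 6, 15, 10, 9; E[K|do(M=6)] = 10.8.
E[K|M=6] averages over only the 2 units with M=6 (H = -2, 1): K = 6, 9, mean 7.5.
Difference = 10.8 − 7.5 = 3.3.

3.3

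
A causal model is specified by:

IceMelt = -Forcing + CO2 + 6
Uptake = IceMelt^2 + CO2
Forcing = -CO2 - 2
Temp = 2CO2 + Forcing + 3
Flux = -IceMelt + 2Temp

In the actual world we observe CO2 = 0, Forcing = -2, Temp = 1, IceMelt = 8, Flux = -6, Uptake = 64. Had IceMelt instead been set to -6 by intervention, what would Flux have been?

8

Intervening sets IceMelt = -6 and removes its equation (IceMelt = -Forcing + CO2 + 6).
Forcing = -CO2 - 2  [with CO2=0]  = -2
Temp = 2CO2 + Forcing + 3  [with CO2=0, Forcing=-2]  = 1
Flux = -IceMelt + 2Temp  [with IceMelt=-6, Temp=1]  = 8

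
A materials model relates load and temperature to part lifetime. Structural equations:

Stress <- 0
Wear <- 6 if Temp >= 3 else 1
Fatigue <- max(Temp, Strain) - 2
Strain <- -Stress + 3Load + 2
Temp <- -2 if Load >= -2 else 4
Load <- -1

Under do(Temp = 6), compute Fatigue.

Under do(Temp=6), the mechanism Temp <- -2 if Load >= -2 else 4 is discarded; Temp is fixed at 6.
Strain = -Stress + 3Load + 2  [with Stress=0, Load=-1]  = -1
Fatigue = max(Temp, Strain) - 2  [with Temp=6, Strain=-1]  = 4

4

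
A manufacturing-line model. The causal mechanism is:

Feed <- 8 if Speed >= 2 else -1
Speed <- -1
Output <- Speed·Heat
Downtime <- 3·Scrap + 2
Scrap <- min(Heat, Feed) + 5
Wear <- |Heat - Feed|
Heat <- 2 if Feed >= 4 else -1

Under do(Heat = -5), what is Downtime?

The intervention breaks the incoming arrows to Heat: Heat <- 2 if Feed >= 4 else -1 no longer applies, and Heat = -5.
Feed = 8 if Speed >= 2 else -1  [with Speed=-1]  = -1
Scrap = min(Heat, Feed) + 5  [with Heat=-5, Feed=-1]  = 0
Downtime = 3·Scrap + 2  [with Scrap=0]  = 2

2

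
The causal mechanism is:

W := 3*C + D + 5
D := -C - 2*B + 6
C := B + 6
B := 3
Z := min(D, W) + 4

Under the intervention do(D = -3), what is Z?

do(D=-3) replaces the equation D := -C - 2*B + 6 with the constant D = -3.
C = B + 6  [with B=3]  = 9
W = 3*C + D + 5  [with C=9, D=-3]  = 29
Z = min(D, W) + 4  [with D=-3, W=29]  = 1

1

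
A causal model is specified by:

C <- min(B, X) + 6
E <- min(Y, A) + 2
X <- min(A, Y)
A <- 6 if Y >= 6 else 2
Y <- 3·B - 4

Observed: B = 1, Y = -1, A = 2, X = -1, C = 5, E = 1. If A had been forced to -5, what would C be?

1

do(A=-5) replaces the equation A <- 6 if Y >= 6 else 2 with the constant A = -5.
Y = 3·B - 4  [with B=1]  = -1
X = min(A, Y)  [with A=-5, Y=-1]  = -5
C = min(B, X) + 6  [with B=1, X=-5]  = 1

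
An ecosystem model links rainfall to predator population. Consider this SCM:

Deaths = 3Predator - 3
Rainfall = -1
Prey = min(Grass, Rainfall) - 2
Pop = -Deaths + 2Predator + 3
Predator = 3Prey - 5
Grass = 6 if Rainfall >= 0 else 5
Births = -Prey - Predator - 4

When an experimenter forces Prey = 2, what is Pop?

The intervention breaks the incoming arrows to Prey: Prey = min(Grass, Rainfall) - 2 no longer applies, and Prey = 2.
Predator = 3Prey - 5  [with Prey=2]  = 1
Deaths = 3Predator - 3  [with Predator=1]  = 0
Pop = -Deaths + 2Predator + 3  [with Deaths=0, Predator=1]  = 5

5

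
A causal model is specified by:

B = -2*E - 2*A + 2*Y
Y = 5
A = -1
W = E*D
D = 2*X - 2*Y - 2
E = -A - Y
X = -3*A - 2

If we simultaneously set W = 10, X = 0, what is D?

Setting W = 10, X = 0 by intervention discards those variables' equations.
D = 2*X - 2*Y - 2  [with X=0, Y=5]  = -12

-12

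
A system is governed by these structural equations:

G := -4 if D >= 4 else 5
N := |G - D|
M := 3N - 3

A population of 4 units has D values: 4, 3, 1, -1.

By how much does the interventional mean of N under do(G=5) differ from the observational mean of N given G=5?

-0.75

Under do(G=5), G's equation is replaced by G=5 for every unit. Per-unit N: 1, 2, 4, 6. Mean = 3.25.
Observing G=5 restricts to units where G's equation naturally yields 5: D ∈ {3, 1, -1}. In that subpopulation N = 2, 4, 6, mean 4.
Difference = 3.25 − 4 = -0.75.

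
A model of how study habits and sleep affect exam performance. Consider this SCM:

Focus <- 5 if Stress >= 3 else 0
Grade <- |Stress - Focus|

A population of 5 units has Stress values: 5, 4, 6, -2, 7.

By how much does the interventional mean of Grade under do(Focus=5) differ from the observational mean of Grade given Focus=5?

1.2

The intervention sets Focus=5 in all 5 units regardless of Stress. Recomputing Grade per unit gives 0, 1, 1, 7, 2; average 2.2.
Conditioning on Focus=5 selects the 4 unit(s) with Stress ∈ {5, 4, 6, 7}. Their Grade values: 0, 1, 1, 2. Mean = 1.
Difference = 2.2 − 1 = 1.2.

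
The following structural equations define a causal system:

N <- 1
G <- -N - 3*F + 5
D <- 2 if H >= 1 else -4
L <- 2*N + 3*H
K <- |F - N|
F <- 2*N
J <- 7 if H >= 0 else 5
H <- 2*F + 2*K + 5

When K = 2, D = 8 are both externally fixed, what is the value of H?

13

Setting K = 2, D = 8 by intervention discards those variables' equations.
F = 2*N  [with N=1]  = 2
H = 2*F + 2*K + 5  [with F=2, K=2]  = 13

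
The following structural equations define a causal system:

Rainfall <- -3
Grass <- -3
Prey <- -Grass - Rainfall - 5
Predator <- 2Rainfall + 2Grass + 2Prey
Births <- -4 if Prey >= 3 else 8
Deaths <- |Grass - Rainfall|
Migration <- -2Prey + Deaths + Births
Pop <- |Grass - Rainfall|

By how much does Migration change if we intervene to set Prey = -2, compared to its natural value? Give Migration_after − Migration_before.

6

The intervention breaks the incoming arrows to Prey: Prey <- -Grass - Rainfall - 5 no longer applies, and Prey = -2.
Births = -4 if Prey >= 3 else 8  [with Prey=-2]  = 8
Deaths = |Grass - Rainfall|  [with Grass=-3, Rainfall=-3]  = 0
Migration = -2Prey + Deaths + Births  [with Prey=-2, Deaths=0, Births=8]  = 12
Without intervention: Prey = -Grass - Rainfall - 5  [with Grass=-3, Rainfall=-3]  = 1; Births = -4 if Prey >= 3 else 8  [with Prey=1]  = 8; Deaths = |Grass - Rainfall|  [with Grass=-3, Rainfall=-3]  = 0; Migration = -2Prey + Deaths + Births  [with Prey=1, Deaths=0, Births=8]  = 6.
Change = 12 − 6 = 6.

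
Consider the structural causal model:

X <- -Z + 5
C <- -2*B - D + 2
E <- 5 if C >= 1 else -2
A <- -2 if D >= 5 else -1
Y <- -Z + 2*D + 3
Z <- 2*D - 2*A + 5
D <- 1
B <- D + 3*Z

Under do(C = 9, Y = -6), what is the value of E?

Under do(C = 9, Y = -6), each intervened variable's structural equation is replaced by its fixed value.
E = 5 if C >= 1 else -2  [with C=9]  = 5

5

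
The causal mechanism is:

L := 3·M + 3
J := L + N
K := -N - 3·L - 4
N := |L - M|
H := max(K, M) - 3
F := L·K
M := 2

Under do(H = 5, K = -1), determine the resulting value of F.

Setting H = 5, K = -1 by intervention discards those variables' equations.
L = 3·M + 3  [with M=2]  = 9
F = L·K  [with L=9, K=-1]  = -9

-9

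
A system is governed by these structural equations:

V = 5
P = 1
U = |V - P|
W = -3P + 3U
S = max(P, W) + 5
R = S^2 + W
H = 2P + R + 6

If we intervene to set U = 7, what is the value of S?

23

do(U=7) replaces the equation U = |V - P| with the constant U = 7.
W = -3P + 3U  [with P=1, U=7]  = 18
S = max(P, W) + 5  [with P=1, W=18]  = 23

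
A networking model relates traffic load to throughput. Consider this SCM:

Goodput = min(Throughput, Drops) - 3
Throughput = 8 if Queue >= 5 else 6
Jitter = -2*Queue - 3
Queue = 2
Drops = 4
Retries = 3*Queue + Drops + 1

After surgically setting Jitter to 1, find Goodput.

Under do(Jitter=1), the mechanism Jitter = -2*Queue - 3 is discarded; Jitter is fixed at 1.
Since Goodput is not a descendant of the intervened variable, it is unaffected.
Throughput = 8 if Queue >= 5 else 6  [with Queue=2]  = 6
Goodput = min(Throughput, Drops) - 3  [with Throughput=6, Drops=4]  = 1

1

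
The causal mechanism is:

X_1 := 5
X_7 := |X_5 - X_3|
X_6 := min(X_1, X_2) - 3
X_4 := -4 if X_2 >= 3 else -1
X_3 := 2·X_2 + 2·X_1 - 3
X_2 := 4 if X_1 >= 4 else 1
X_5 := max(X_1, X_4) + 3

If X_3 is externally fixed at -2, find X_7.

The intervention breaks the incoming arrows to X_3: X_3 := 2·X_2 + 2·X_1 - 3 no longer applies, and X_3 = -2.
X_2 = 4 if X_1 >= 4 else 1  [with X_1=5]  = 4
X_4 = -4 if X_2 >= 3 else -1  [with X_2=4]  = -4
X_5 = max(X_1, X_4) + 3  [with X_1=5, X_4=-4]  = 8
X_7 = |X_5 - X_3|  [with X_5=8, X_3=-2]  = 10

10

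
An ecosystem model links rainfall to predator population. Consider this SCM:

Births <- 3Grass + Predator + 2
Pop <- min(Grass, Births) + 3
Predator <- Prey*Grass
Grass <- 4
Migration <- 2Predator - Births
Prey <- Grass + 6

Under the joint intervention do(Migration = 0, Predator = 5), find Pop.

7

The joint intervention fixes Migration = 0, Predator = 5, removing each variable's own equation.
Births = 3Grass + Predator + 2  [with Grass=4, Predator=5]  = 19
Pop = min(Grass, Births) + 3  [with Grass=4, Births=19]  = 7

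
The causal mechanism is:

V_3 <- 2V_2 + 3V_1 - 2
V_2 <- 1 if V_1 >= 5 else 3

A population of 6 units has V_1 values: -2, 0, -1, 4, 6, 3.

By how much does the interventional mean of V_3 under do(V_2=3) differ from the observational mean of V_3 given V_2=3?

2.6

The intervention sets V_2=3 in all 6 units regardless of V_1. Recomputing V_3 per unit gives -2, 4, 1, 16, 22, 13; average 9.
Conditioning on V_2=3 selects the 5 unit(s) with V_1 ∈ {-2, 0, -1, 4, 3}. Their V_3 values: -2, 4, 1, 16, 13. Mean = 6.4.
Difference = 9 − 6.4 = 2.6.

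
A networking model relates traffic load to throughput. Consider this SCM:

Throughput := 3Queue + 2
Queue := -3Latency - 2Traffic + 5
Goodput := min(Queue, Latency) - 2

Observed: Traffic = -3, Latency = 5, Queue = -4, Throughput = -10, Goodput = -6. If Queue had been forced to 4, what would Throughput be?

The intervention breaks the incoming arrows to Queue: Queue := -3Latency - 2Traffic + 5 no longer applies, and Queue = 4.
Throughput = 3Queue + 2  [with Queue=4]  = 14

14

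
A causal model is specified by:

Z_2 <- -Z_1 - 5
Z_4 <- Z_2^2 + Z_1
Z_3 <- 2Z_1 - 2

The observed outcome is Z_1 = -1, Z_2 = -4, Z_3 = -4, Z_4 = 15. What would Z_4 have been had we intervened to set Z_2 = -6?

35

Under do(Z_2=-6), the mechanism Z_2 <- -Z_1 - 5 is discarded; Z_2 is fixed at -6.
Z_4 = Z_2^2 + Z_1  [with Z_2=-6, Z_1=-1]  = 35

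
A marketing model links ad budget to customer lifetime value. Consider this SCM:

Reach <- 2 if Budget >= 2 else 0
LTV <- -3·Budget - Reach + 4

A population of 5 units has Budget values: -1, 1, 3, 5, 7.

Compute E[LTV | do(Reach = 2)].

-7

The intervention sets Reach=2 in all 5 units regardless of Budget. Recomputing LTV per unit gives 5, -1, -7, -13, -19; average -7.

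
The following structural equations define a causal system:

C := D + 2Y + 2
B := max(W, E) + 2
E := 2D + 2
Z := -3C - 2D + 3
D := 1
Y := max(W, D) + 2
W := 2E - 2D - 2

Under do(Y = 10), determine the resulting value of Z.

The intervention breaks the incoming arrows to Y: Y := max(W, D) + 2 no longer applies, and Y = 10.
C = D + 2Y + 2  [with D=1, Y=10]  = 23
Z = -3C - 2D + 3  [with C=23, D=1]  = -68

-68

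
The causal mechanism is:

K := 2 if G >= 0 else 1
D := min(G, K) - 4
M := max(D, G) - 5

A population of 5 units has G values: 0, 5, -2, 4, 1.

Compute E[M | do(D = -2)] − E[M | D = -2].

Under do(D=-2), D's equation is replaced by D=-2 for every unit. Per-unit M: -5, 0, -7, -1, -4. Mean = -3.4.
Conditioning on D=-2 selects the 2 unit(s) with G ∈ {5, 4}. Their M values: 0, -1. Mean = -0.5.
Difference = -3.4 − (-0.5) = -2.9.

-2.9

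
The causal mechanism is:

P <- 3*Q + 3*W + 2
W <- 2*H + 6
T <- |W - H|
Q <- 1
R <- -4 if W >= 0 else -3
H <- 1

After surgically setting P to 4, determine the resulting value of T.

Under do(P=4), the mechanism P <- 3*Q + 3*W + 2 is discarded; P is fixed at 4.
Since T is not a descendant of the intervened variable, it is unaffected.
W = 2*H + 6  [with H=1]  = 8
T = |W - H|  [with W=8, H=1]  = 7

7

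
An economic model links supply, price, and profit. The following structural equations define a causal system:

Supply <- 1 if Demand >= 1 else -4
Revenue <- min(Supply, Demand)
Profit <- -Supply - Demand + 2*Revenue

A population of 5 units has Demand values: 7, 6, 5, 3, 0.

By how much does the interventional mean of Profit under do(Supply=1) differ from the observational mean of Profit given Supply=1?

0.65

Under do(Supply=1), Supply's equation is replaced by Supply=1 for every unit. Per-unit Profit: -6, -5, -4, -2, -1. Mean = -3.6.
E[Profit|Supply=1] averages over only the 4 units with Supply=1 (Demand = 7, 6, 5, 3): Profit = -6, -5, -4, -2, mean -4.25.
Difference = -3.6 − (-4.25) = 0.65.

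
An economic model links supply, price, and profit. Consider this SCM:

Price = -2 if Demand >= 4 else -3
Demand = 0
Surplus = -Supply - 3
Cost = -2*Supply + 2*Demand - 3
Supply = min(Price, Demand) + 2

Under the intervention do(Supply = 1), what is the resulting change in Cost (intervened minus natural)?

-4

The intervention breaks the incoming arrows to Supply: Supply = min(Price, Demand) + 2 no longer applies, and Supply = 1.
Cost = -2*Supply + 2*Demand - 3  [with Supply=1, Demand=0]  = -5
Without intervention: Price = -2 if Demand >= 4 else -3  [with Demand=0]  = -3; Supply = min(Price, Demand) + 2  [with Price=-3, Demand=0]  = -1; Cost = -2*Supply + 2*Demand - 3  [with Supply=-1, Demand=0]  = -1.
Change = -5 − (-1) = -4.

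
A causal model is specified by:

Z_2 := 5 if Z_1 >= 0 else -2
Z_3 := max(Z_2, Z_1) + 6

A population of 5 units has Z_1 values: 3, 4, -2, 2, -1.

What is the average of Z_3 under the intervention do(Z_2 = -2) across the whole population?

do(Z_2=-2) breaks Z_2's dependence on Z_1. With Z_2=-2 fixed, Z_3 across the units is 9, 10, 4, 8, 5, mean 7.2.

7.2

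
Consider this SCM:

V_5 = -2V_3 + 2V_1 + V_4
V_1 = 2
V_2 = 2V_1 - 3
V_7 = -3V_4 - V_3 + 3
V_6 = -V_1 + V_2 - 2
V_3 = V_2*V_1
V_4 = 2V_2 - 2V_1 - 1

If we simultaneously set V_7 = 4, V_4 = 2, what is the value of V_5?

2

Under do(V_7 = 4, V_4 = 2), each intervened variable's structural equation is replaced by its fixed value.
V_2 = 2V_1 - 3  [with V_1=2]  = 1
V_3 = V_2*V_1  [with V_2=1, V_1=2]  = 2
V_5 = -2V_3 + 2V_1 + V_4  [with V_3=2, V_1=2, V_4=2]  = 2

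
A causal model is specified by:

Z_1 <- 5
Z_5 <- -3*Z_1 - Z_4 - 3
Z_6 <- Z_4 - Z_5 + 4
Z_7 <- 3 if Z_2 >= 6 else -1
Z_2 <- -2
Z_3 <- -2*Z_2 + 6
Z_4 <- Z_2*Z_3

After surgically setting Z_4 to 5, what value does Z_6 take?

32

Under do(Z_4=5), the mechanism Z_4 <- Z_2*Z_3 is discarded; Z_4 is fixed at 5.
Z_5 = -3*Z_1 - Z_4 - 3  [with Z_1=5, Z_4=5]  = -23
Z_6 = Z_4 - Z_5 + 4  [with Z_4=5, Z_5=-23]  = 32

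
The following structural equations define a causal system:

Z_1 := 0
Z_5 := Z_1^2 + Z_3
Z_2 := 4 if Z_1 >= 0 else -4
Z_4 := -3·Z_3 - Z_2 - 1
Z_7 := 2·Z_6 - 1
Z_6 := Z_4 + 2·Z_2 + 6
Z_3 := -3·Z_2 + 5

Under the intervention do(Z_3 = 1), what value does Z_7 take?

The intervention breaks the incoming arrows to Z_3: Z_3 := -3·Z_2 + 5 no longer applies, and Z_3 = 1.
Z_2 = 4 if Z_1 >= 0 else -4  [with Z_1=0]  = 4
Z_4 = -3·Z_3 - Z_2 - 1  [with Z_3=1, Z_2=4]  = -8
Z_6 = Z_4 + 2·Z_2 + 6  [with Z_4=-8, Z_2=4]  = 6
Z_7 = 2·Z_6 - 1  [with Z_6=6]  = 11

11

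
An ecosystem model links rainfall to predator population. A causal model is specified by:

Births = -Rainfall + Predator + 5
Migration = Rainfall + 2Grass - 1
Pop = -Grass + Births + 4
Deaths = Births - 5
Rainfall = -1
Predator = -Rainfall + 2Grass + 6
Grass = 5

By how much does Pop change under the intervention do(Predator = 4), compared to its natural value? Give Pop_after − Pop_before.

The intervention breaks the incoming arrows to Predator: Predator = -Rainfall + 2Grass + 6 no longer applies, and Predator = 4.
Births = -Rainfall + Predator + 5  [with Rainfall=-1, Predator=4]  = 10
Pop = -Grass + Births + 4  [with Grass=5, Births=10]  = 9
Without intervention: Predator = -Rainfall + 2Grass + 6  [with Rainfall=-1, Grass=5]  = 17; Births = -Rainfall + Predator + 5  [with Rainfall=-1, Predator=17]  = 23; Pop = -Grass + Births + 4  [with Grass=5, Births=23]  = 22.
Change = 9 − 22 = -13.

-13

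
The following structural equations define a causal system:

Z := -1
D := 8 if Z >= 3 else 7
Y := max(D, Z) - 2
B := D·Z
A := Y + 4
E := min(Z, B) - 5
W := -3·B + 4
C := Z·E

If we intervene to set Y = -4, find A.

0

do(Y=-4) replaces the equation Y := max(D, Z) - 2 with the constant Y = -4.
A = Y + 4  [with Y=-4]  = 0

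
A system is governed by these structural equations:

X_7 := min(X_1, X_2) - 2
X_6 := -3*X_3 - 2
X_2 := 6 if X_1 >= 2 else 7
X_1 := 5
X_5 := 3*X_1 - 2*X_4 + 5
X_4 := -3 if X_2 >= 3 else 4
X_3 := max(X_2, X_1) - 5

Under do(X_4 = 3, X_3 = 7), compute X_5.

The joint intervention fixes X_4 = 3, X_3 = 7, removing each variable's own equation.
X_5 = 3*X_1 - 2*X_4 + 5  [with X_1=5, X_4=3]  = 14

14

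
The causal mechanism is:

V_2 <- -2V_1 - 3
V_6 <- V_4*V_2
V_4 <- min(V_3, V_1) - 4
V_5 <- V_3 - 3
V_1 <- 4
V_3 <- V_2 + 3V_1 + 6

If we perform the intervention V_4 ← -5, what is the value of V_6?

Under do(V_4=-5), the mechanism V_4 <- min(V_3, V_1) - 4 is discarded; V_4 is fixed at -5.
V_2 = -2V_1 - 3  [with V_1=4]  = -11
V_6 = V_4*V_2  [with V_4=-5, V_2=-11]  = 55

55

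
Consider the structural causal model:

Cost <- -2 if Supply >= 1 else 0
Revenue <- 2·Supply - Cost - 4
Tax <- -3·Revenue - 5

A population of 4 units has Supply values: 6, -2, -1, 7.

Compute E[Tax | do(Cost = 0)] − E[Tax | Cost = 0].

do(Cost=0) breaks Cost's dependence on Supply. With Cost=0 fixed, Tax across the units is -29, 19, 13, -35, mean -8.
Conditioning on Cost=0 selects the 2 unit(s) with Supply ∈ {-2, -1}. Their Tax values: 19, 13. Mean = 16.
Difference = -8 − 16 = -24.

-24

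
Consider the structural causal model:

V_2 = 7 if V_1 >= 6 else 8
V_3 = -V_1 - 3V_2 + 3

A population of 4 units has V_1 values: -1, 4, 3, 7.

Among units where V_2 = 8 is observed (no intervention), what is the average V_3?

Observing V_2=8 restricts to units where V_2's equation naturally yields 8: V_1 ∈ {-1, 4, 3}. In that subpopulation V_3 = -20, -25, -24, mean -23.

-23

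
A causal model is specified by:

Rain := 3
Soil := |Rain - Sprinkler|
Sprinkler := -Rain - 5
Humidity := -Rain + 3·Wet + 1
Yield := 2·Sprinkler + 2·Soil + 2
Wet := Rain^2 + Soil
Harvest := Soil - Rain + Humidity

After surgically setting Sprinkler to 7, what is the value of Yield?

24

Under do(Sprinkler=7), the mechanism Sprinkler := -Rain - 5 is discarded; Sprinkler is fixed at 7.
Soil = |Rain - Sprinkler|  [with Rain=3, Sprinkler=7]  = 4
Yield = 2·Sprinkler + 2·Soil + 2  [with Sprinkler=7, Soil=4]  = 24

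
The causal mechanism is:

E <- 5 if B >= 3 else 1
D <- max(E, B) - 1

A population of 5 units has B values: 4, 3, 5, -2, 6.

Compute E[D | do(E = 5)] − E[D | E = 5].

Every unit gets E=5 under the intervention. D values become 4, 4, 4, 4, 5; E[D|do(E=5)] = 4.2.
Conditioning on E=5 selects the 4 unit(s) with B ∈ {4, 3, 5, 6}. Their D values: 4, 4, 4, 5. Mean = 4.25.
Difference = 4.2 − 4.25 = -0.05.

-0.05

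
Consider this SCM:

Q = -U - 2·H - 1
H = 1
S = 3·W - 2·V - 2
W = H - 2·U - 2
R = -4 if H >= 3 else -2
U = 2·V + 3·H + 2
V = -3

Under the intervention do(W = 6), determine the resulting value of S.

22

Intervening sets W = 6 and removes its equation (W = H - 2·U - 2).
S = 3·W - 2·V - 2  [with W=6, V=-3]  = 22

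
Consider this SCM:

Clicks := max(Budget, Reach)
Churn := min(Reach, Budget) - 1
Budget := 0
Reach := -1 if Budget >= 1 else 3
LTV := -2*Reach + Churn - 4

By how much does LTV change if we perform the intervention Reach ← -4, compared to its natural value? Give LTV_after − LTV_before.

10

do(Reach=-4) replaces the equation Reach := -1 if Budget >= 1 else 3 with the constant Reach = -4.
Churn = min(Reach, Budget) - 1  [with Reach=-4, Budget=0]  = -5
LTV = -2*Reach + Churn - 4  [with Reach=-4, Churn=-5]  = -1
Without intervention: Reach = -1 if Budget >= 1 else 3  [with Budget=0]  = 3; Churn = min(Reach, Budget) - 1  [with Reach=3, Budget=0]  = -1; LTV = -2*Reach + Churn - 4  [with Reach=3, Churn=-1]  = -11.
Change = -1 − (-11) = 10.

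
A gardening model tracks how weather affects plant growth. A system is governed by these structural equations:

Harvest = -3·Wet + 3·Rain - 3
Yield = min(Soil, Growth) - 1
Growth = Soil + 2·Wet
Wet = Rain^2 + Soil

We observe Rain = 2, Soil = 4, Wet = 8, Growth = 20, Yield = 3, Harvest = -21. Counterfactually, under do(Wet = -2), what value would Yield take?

do(Wet=-2) replaces the equation Wet = Rain^2 + Soil with the constant Wet = -2.
Growth = Soil + 2·Wet  [with Soil=4, Wet=-2]  = 0
Yield = min(Soil, Growth) - 1  [with Soil=4, Growth=0]  = -1

-1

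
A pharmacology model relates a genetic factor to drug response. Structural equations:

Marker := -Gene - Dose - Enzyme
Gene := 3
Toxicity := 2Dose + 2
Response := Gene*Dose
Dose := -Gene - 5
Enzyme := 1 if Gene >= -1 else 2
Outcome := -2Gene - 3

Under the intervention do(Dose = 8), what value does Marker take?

-12

Under do(Dose=8), the mechanism Dose := -Gene - 5 is discarded; Dose is fixed at 8.
Enzyme = 1 if Gene >= -1 else 2  [with Gene=3]  = 1
Marker = -Gene - Dose - Enzyme  [with Gene=3, Dose=8, Enzyme=1]  = -12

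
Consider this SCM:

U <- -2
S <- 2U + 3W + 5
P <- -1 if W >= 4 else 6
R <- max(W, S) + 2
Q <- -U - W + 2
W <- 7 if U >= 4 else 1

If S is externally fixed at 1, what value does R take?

Intervening sets S = 1 and removes its equation (S <- 2U + 3W + 5).
W = 7 if U >= 4 else 1  [with U=-2]  = 1
R = max(W, S) + 2  [with W=1, S=1]  = 3

3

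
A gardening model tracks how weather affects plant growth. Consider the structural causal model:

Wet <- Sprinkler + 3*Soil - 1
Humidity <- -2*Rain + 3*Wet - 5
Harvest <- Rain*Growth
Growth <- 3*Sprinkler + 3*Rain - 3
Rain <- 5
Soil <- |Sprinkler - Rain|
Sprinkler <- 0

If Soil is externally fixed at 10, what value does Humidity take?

72

The intervention breaks the incoming arrows to Soil: Soil <- |Sprinkler - Rain| no longer applies, and Soil = 10.
Wet = Sprinkler + 3*Soil - 1  [with Sprinkler=0, Soil=10]  = 29
Humidity = -2*Rain + 3*Wet - 5  [with Rain=5, Wet=29]  = 72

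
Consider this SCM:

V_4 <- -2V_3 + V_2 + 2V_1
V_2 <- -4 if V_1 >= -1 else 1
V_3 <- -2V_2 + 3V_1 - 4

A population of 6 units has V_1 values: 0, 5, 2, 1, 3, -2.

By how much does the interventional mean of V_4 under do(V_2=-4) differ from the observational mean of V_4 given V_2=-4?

2.8

Under do(V_2=-4), V_2's equation is replaced by V_2=-4 for every unit. Per-unit V_4: -12, -32, -20, -16, -24, -4. Mean = -18.
Conditioning on V_2=-4 selects the 5 unit(s) with V_1 ∈ {0, 5, 2, 1, 3}. Their V_4 values: -12, -32, -20, -16, -24. Mean = -20.8.
Difference = -18 − (-20.8) = 2.8.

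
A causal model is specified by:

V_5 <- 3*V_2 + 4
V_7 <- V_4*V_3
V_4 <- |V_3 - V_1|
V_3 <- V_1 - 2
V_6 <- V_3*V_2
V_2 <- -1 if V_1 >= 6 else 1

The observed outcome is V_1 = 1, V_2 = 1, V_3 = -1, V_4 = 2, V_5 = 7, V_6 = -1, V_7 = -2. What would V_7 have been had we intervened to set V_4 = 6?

The intervention breaks the incoming arrows to V_4: V_4 <- |V_3 - V_1| no longer applies, and V_4 = 6.
V_3 = V_1 - 2  [with V_1=1]  = -1
V_7 = V_4*V_3  [with V_4=6, V_3=-1]  = -6

-6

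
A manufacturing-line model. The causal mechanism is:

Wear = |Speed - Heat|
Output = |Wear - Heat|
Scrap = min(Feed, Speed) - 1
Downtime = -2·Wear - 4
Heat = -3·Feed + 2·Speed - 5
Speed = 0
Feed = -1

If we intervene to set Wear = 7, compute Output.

Under do(Wear=7), the mechanism Wear = |Speed - Heat| is discarded; Wear is fixed at 7.
Heat = -3·Feed + 2·Speed - 5  [with Feed=-1, Speed=0]  = -2
Output = |Wear - Heat|  [with Wear=7, Heat=-2]  = 9

9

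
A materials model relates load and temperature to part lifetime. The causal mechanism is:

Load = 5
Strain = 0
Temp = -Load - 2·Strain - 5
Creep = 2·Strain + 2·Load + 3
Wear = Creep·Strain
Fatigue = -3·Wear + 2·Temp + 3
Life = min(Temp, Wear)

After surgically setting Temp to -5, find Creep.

The intervention breaks the incoming arrows to Temp: Temp = -Load - 2·Strain - 5 no longer applies, and Temp = -5.
Creep is not downstream of the intervention, so its value is determined by the original equations.
Creep = 2·Strain + 2·Load + 3  [with Strain=0, Load=5]  = 13

13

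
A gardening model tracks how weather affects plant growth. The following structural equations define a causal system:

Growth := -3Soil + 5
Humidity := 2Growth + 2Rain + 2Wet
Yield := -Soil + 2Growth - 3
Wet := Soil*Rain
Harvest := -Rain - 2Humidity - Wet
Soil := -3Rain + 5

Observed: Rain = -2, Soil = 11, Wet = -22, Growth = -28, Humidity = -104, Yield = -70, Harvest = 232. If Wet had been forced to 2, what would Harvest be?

The intervention breaks the incoming arrows to Wet: Wet := Soil*Rain no longer applies, and Wet = 2.
Soil = -3Rain + 5  [with Rain=-2]  = 11
Growth = -3Soil + 5  [with Soil=11]  = -28
Humidity = 2Growth + 2Rain + 2Wet  [with Growth=-28, Rain=-2, Wet=2]  = -56
Harvest = -Rain - 2Humidity - Wet  [with Rain=-2, Humidity=-56, Wet=2]  = 112

112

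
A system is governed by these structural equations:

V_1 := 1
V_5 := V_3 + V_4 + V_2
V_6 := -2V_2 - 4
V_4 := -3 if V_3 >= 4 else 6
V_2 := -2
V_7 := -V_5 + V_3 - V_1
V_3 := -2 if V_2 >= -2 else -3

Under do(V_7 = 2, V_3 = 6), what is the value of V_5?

Under do(V_7 = 2, V_3 = 6), each intervened variable's structural equation is replaced by its fixed value.
V_4 = -3 if V_3 >= 4 else 6  [with V_3=6]  = -3
V_5 = V_3 + V_4 + V_2  [with V_3=6, V_4=-3, V_2=-2]  = 1

1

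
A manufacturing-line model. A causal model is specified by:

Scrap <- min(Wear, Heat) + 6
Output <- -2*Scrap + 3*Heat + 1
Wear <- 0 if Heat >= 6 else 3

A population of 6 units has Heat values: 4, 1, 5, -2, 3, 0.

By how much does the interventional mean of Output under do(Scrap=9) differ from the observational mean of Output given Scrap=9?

-6.5

do(Scrap=9) breaks Scrap's dependence on Heat. With Scrap=9 fixed, Output across the units is -5, -14, -2, -23, -8, -17, mean -11.5.
E[Output|Scrap=9] averages over only the 3 units with Scrap=9 (Heat = 4, 5, 3): Output = -5, -2, -8, mean -5.
Difference = -11.5 − (-5) = -6.5.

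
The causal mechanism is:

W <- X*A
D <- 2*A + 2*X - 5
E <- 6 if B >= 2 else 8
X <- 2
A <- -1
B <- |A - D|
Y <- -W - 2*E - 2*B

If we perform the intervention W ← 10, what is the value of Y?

-26

Under do(W=10), the mechanism W <- X*A is discarded; W is fixed at 10.
D = 2*A + 2*X - 5  [with A=-1, X=2]  = -3
B = |A - D|  [with A=-1, D=-3]  = 2
E = 6 if B >= 2 else 8  [with B=2]  = 6
Y = -W - 2*E - 2*B  [with W=10, E=6, B=2]  = -26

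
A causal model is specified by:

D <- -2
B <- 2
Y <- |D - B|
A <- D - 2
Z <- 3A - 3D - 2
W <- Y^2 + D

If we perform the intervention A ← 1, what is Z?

Intervening sets A = 1 and removes its equation (A <- D - 2).
Z = 3A - 3D - 2  [with A=1, D=-2]  = 7

7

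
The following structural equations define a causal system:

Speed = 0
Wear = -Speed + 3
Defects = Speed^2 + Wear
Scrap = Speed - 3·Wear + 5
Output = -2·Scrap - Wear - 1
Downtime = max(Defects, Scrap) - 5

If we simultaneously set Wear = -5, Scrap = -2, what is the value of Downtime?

The joint intervention fixes Wear = -5, Scrap = -2, removing each variable's own equation.
Defects = Speed^2 + Wear  [with Speed=0, Wear=-5]  = -5
Downtime = max(Defects, Scrap) - 5  [with Defects=-5, Scrap=-2]  = -7

-7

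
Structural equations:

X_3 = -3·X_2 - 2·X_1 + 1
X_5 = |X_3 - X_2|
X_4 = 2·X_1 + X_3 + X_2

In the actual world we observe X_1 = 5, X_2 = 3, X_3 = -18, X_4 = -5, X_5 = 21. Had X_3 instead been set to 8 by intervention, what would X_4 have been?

21

The intervention breaks the incoming arrows to X_3: X_3 = -3·X_2 - 2·X_1 + 1 no longer applies, and X_3 = 8.
X_4 = 2·X_1 + X_3 + X_2  [with X_1=5, X_3=8, X_2=3]  = 21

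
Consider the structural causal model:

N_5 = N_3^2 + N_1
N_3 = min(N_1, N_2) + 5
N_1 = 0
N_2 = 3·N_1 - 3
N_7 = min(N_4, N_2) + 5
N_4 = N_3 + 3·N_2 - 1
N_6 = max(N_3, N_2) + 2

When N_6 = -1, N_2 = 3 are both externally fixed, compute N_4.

Under do(N_6 = -1, N_2 = 3), each intervened variable's structural equation is replaced by its fixed value.
N_3 = min(N_1, N_2) + 5  [with N_1=0, N_2=3]  = 5
N_4 = N_3 + 3·N_2 - 1  [with N_3=5, N_2=3]  = 13

13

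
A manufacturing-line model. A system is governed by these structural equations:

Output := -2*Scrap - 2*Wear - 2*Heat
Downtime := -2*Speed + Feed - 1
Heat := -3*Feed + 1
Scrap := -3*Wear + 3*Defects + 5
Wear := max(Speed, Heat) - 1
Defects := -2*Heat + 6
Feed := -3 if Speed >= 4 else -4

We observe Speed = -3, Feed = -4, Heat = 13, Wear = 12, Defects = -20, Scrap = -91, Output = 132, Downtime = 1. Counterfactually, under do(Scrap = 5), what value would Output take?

Intervening sets Scrap = 5 and removes its equation (Scrap := -3*Wear + 3*Defects + 5).
Feed = -3 if Speed >= 4 else -4  [with Speed=-3]  = -4
Heat = -3*Feed + 1  [with Feed=-4]  = 13
Wear = max(Speed, Heat) - 1  [with Speed=-3, Heat=13]  = 12
Output = -2*Scrap - 2*Wear - 2*Heat  [with Scrap=5, Wear=12, Heat=13]  = -60

-60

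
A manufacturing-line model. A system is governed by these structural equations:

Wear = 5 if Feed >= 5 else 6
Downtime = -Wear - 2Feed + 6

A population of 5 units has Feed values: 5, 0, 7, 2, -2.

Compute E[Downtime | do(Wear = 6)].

do(Wear=6) breaks Wear's dependence on Feed. With Wear=6 fixed, Downtime across the units is -10, 0, -14, -4, 4, mean -4.8.

-4.8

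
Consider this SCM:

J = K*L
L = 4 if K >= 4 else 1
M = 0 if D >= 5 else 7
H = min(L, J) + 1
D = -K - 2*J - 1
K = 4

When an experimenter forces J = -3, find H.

-2

The intervention breaks the incoming arrows to J: J = K*L no longer applies, and J = -3.
L = 4 if K >= 4 else 1  [with K=4]  = 4
H = min(L, J) + 1  [with L=4, J=-3]  = -2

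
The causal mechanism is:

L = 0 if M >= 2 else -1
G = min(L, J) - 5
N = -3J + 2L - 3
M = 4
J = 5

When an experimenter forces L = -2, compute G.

do(L=-2) replaces the equation L = 0 if M >= 2 else -1 with the constant L = -2.
G = min(L, J) - 5  [with L=-2, J=5]  = -7

-7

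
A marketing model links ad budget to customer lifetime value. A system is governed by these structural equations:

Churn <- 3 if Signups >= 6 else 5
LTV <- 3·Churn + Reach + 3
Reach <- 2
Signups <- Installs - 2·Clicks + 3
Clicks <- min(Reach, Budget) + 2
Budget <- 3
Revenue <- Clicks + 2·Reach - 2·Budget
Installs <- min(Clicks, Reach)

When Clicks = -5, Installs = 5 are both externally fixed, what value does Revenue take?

-7

Under do(Clicks = -5, Installs = 5), each intervened variable's structural equation is replaced by its fixed value.
Revenue = Clicks + 2·Reach - 2·Budget  [with Clicks=-5, Reach=2, Budget=3]  = -7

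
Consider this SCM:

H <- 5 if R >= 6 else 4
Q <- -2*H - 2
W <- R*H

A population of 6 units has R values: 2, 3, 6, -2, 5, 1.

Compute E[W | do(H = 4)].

The intervention sets H=4 in all 6 units regardless of R. Recomputing W per unit gives 8, 12, 24, -8, 20, 4; average 10.

10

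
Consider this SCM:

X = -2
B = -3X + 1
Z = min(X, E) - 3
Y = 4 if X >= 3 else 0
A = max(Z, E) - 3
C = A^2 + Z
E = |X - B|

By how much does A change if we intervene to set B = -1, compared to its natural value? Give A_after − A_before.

-8

do(B=-1) replaces the equation B = -3X + 1 with the constant B = -1.
E = |X - B|  [with X=-2, B=-1]  = 1
Z = min(X, E) - 3  [with X=-2, E=1]  = -5
A = max(Z, E) - 3  [with Z=-5, E=1]  = -2
Without intervention: B = -3X + 1  [with X=-2]  = 7; E = |X - B|  [with X=-2, B=7]  = 9; Z = min(X, E) - 3  [with X=-2, E=9]  = -5; A = max(Z, E) - 3  [with Z=-5, E=9]  = 6.
Change = -2 − 6 = -8.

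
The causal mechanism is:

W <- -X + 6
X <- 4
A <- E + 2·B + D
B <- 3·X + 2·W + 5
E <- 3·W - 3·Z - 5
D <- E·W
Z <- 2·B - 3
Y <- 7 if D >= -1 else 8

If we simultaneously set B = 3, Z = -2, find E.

Setting B = 3, Z = -2 by intervention discards those variables' equations.
W = -X + 6  [with X=4]  = 2
E = 3·W - 3·Z - 5  [with W=2, Z=-2]  = 7

7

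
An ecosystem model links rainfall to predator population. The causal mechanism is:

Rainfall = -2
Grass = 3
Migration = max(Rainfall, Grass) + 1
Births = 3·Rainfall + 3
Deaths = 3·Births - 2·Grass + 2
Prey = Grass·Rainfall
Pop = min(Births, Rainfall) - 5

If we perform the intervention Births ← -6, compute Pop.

-11

The intervention breaks the incoming arrows to Births: Births = 3·Rainfall + 3 no longer applies, and Births = -6.
Pop = min(Births, Rainfall) - 5  [with Births=-6, Rainfall=-2]  = -11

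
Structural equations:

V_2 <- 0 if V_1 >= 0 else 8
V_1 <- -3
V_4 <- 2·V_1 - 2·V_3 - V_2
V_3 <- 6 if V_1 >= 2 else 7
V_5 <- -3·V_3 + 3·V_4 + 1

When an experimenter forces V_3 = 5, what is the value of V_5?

do(V_3=5) replaces the equation V_3 <- 6 if V_1 >= 2 else 7 with the constant V_3 = 5.
V_2 = 0 if V_1 >= 0 else 8  [with V_1=-3]  = 8
V_4 = 2·V_1 - 2·V_3 - V_2  [with V_1=-3, V_3=5, V_2=8]  = -24
V_5 = -3·V_3 + 3·V_4 + 1  [with V_3=5, V_4=-24]  = -86

-86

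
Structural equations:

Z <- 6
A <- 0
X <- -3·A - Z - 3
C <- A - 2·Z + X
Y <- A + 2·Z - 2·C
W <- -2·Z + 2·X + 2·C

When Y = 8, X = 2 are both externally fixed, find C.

-10

Under do(Y = 8, X = 2), each intervened variable's structural equation is replaced by its fixed value.
C = A - 2·Z + X  [with A=0, Z=6, X=2]  = -10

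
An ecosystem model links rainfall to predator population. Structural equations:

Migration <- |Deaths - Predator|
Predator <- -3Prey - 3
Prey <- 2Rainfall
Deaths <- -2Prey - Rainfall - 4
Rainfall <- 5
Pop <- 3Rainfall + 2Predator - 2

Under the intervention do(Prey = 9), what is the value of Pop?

Under do(Prey=9), the mechanism Prey <- 2Rainfall is discarded; Prey is fixed at 9.
Predator = -3Prey - 3  [with Prey=9]  = -30
Pop = 3Rainfall + 2Predator - 2  [with Rainfall=5, Predator=-30]  = -47

-47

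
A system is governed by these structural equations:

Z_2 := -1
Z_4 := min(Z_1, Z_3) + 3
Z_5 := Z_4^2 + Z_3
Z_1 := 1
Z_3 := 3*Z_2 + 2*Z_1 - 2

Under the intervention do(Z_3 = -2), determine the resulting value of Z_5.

do(Z_3=-2) replaces the equation Z_3 := 3*Z_2 + 2*Z_1 - 2 with the constant Z_3 = -2.
Z_4 = min(Z_1, Z_3) + 3  [with Z_1=1, Z_3=-2]  = 1
Z_5 = Z_4^2 + Z_3  [with Z_4=1, Z_3=-2]  = -1

-1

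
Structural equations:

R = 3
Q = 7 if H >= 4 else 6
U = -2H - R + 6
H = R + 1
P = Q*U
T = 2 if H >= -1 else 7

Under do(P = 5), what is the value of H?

4

do(P=5) replaces the equation P = Q*U with the constant P = 5.
H is not downstream of the intervention, so its value is determined by the original equations.
H = R + 1  [with R=3]  = 4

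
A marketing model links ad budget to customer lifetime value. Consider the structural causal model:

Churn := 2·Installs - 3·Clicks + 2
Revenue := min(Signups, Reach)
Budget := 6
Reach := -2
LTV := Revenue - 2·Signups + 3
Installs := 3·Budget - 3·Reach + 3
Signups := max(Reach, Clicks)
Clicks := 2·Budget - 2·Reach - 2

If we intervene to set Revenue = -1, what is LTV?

do(Revenue=-1) replaces the equation Revenue := min(Signups, Reach) with the constant Revenue = -1.
Clicks = 2·Budget - 2·Reach - 2  [with Budget=6, Reach=-2]  = 14
Signups = max(Reach, Clicks)  [with Reach=-2, Clicks=14]  = 14
LTV = Revenue - 2·Signups + 3  [with Revenue=-1, Signups=14]  = -26

-26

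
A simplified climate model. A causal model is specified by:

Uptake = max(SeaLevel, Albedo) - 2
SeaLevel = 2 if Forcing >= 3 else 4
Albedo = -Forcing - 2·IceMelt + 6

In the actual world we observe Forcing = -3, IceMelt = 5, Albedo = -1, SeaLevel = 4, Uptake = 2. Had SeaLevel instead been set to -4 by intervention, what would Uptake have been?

Intervening sets SeaLevel = -4 and removes its equation (SeaLevel = 2 if Forcing >= 3 else 4).
Albedo = -Forcing - 2·IceMelt + 6  [with Forcing=-3, IceMelt=5]  = -1
Uptake = max(SeaLevel, Albedo) - 2  [with SeaLevel=-4, Albedo=-1]  = -3

-3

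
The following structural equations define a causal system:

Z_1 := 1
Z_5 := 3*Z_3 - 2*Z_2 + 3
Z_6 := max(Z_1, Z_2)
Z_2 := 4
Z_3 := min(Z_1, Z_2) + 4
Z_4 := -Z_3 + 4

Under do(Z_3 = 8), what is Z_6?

The intervention breaks the incoming arrows to Z_3: Z_3 := min(Z_1, Z_2) + 4 no longer applies, and Z_3 = 8.
No directed path runs from Z_3 to Z_6, so Z_6 keeps its natural value.
Z_6 = max(Z_1, Z_2)  [with Z_1=1, Z_2=4]  = 4

4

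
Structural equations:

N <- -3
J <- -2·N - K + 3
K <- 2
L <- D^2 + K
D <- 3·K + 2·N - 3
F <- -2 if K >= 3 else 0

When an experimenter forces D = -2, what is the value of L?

6

Intervening sets D = -2 and removes its equation (D <- 3·K + 2·N - 3).
L = D^2 + K  [with D=-2, K=2]  = 6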